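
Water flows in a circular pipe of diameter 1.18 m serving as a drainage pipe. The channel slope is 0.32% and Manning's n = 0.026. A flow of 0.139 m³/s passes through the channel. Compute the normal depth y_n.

Manning's equation rearranged: A R^(2/3) = nQ / (1·√S) = 0.026 × 0.139 / (√0.0032) = 0.06389.
At y = 0.198 m: A R^(2/3) = 0.02967 — low.
At y = 0.328 m: A R^(2/3) = 0.08181 — high.
At y = 0.289 m: A R^(2/3) = 0.06373 — ≈ 0.06389.

y_n = 0.289 m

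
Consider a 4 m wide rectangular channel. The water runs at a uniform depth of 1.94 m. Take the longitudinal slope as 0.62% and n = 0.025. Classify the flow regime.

Flow area A = b·y = 4 × 1.94 = 7.76 m². Wetted perimeter P = b + 2y = 4 + 2×1.94 = 7.88 m.
Hydraulic radius R = A/P = 7.76/7.88 = 0.9848 m.
V = (1/n) R^(2/3) √S = (1/0.025) × 0.9848^(2/3) × √0.0062 = 3.118 m/s. Hydraulic depth D_h = A/T = 7.76/4 = 1.94 m.
Froude number Fr = V/√(g·D_h) = 3.118/√(9.81×1.94) = 0.715, which is less than 1, so the flow is subcritical.

subcritical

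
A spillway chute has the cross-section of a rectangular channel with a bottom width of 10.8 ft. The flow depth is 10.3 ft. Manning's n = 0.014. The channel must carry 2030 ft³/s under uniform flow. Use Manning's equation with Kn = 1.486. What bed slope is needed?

S = 0.00547

Flow area A = b·y = 10.8 × 10.3 = 111.2 ft². Wetted perimeter P = b + 2y = 10.8 + 2×10.3 = 31.4 ft.
Hydraulic radius R = A/P = 111.2/31.4 = 3.543 ft.
From Manning's equation, S = [nQ / (1.486 A R^(2/3))]² = [0.014 × 2030 / (1.486 × 111.2 × 3.543^(2/3))]² = 0.00547.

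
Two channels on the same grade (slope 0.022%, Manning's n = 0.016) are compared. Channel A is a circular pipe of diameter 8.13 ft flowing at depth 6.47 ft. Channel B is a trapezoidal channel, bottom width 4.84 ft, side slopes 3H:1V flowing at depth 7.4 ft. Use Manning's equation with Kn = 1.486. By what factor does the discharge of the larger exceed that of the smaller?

6.09

Channel A: For a circular section of diameter D = 8.13 ft at depth y = 6.47 ft, the central angle is θ = 2 arccos(1 − 2y/D) = 4.408 rad. Then A = (D²/8)(θ − sin θ) = 44.3 ft² and P = Dθ/2 = 17.92 ft. Hydraulic radius R = A/P = 44.3/17.92 = 2.472 ft. Q_A = (1.486/0.016)·44.3·2.472^(2/3)·√0.00022 = 111.6 ft³/s.
Channel B: With bottom width b = 4.84 ft and side slope z = 3: A = (b + zy)y = (4.84 + 3×7.4)×7.4 = 200.1 ft²; P = b + 2y√(1+z²) = 4.84 + 2×7.4×3.162 = 51.64 ft. Hydraulic radius R = A/P = 200.1/51.64 = 3.875 ft. Q_B = (1.486/0.016)·200.1·3.875^(2/3)·√0.00022 = 680 ft³/s.
The larger discharge is 680 ft³/s and the smaller is 111.6 ft³/s; the ratio is 6.09.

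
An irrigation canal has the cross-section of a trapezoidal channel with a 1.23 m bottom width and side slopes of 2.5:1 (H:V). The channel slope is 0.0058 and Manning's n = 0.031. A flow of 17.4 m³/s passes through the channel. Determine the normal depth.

Manning's equation rearranged: A R^(2/3) = nQ / (1·√S) = 0.031 × 17.4 / (√0.0058) = 7.083.
At y = 1.95 m: A R^(2/3) = 12.02 — too large.
At y = 1.56 m: A R^(2/3) = 7.073 — close enough.

y_n = 1.56 m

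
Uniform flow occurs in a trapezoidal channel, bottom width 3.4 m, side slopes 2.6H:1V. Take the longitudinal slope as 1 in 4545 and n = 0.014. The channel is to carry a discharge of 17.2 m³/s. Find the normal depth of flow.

Manning's equation rearranged: A R^(2/3) = nQ / (1·√S) = 0.014 × 17.2 / (√0.00022) = 16.23.
Try y = 2.17 m: A R^(2/3) = 22.97 — too large.
Try y = 1.29 m: A R^(2/3) = 7.651 — too small.
Try y = 1.85 m: A R^(2/3) = 16.26 — close enough.

y_n = 1.85 m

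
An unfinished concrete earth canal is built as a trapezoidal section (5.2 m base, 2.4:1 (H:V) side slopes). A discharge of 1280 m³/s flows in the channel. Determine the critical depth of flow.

At critical depth, Q² T / (g A³) = 1, i.e. A³/T = Q²/g = 1280²/9.81 = 167000.
Trying y = 6.65 m: A³/T = 75060 — low.
Trying y = 9.13 m: A³/T = 309400 — high.
Trying y = 7.96 m: A³/T = 166800 — ≈ 167000.

y_c = 7.96 m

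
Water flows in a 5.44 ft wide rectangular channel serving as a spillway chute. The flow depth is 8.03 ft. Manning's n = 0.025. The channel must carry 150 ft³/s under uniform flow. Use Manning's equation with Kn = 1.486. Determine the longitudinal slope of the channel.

S = 0.0013

Flow area A = b·y = 5.44 × 8.03 = 43.68 ft². Wetted perimeter P = b + 2y = 5.44 + 2×8.03 = 21.5 ft.
Hydraulic radius R = A/P = 43.68/21.5 = 2.032 ft.
From Manning's equation, S = [nQ / (1.486 A R^(2/3))]² = [0.025 × 150 / (1.486 × 43.68 × 2.032^(2/3))]² = 0.0013.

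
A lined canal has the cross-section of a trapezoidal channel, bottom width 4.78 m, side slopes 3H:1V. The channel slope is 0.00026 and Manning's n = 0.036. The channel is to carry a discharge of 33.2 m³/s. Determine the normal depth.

Manning's equation rearranged: A R^(2/3) = nQ / (1·√S) = 0.036 × 33.2 / (√0.00026) = 74.12.
At y = 2.81 m: A R^(2/3) = 51.75 — low.
At y = 4.11 m: A R^(2/3) = 122 — high.
At y = 3.3 m: A R^(2/3) = 74.02 — close enough.

y_n = 3.3 m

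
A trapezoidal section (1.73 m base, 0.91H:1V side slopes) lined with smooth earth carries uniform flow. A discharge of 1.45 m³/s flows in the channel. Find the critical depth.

At critical depth, Q² T / (g A³) = 1, i.e. A³/T = Q²/g = 1.45²/9.81 = 0.2143.
Try y = 0.431 m: A³/T = 0.3043 — too large.
Try y = 0.311 m: A³/T = 0.1069 — too small.
Try y = 0.387 m: A³/T = 0.2149 — close enough.

y_c = 0.387 m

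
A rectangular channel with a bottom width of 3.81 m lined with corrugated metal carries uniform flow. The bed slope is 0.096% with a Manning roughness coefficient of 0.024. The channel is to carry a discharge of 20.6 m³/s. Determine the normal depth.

y_n = 3.61 m

Manning's equation rearranged: A R^(2/3) = nQ / (1·√S) = 0.024 × 20.6 / (√0.00096) = 15.96.
Trying y = 3.13 m: A R^(2/3) = 13.35 — too small.
Trying y = 4.07 m: A R^(2/3) = 18.45 — too large.
Trying y = 3.61 m: A R^(2/3) = 15.93 — ≈ 15.96.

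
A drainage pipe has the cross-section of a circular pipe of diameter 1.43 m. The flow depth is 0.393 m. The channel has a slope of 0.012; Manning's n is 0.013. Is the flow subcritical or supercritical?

supercritical

For a circular section of diameter D = 1.43 m at depth y = 0.393 m, the central angle is θ = 2 arccos(1 − 2y/D) = 2.207 rad. Then A = (D²/8)(θ − sin θ) = 0.3586 m² and P = Dθ/2 = 1.578 m.
Hydraulic radius R = A/P = 0.3586/1.578 = 0.2272 m.
V = (1/n) R^(2/3) √S = (1/0.013) × 0.2272^(2/3) × √0.012 = 3.138 m/s. Hydraulic depth D_h = A/T = 0.3586/1.277 = 0.2809 m.
Froude number Fr = V/√(g·D_h) = 3.138/√(9.81×0.2809) = 1.89, which is greater than 1, so the flow is supercritical.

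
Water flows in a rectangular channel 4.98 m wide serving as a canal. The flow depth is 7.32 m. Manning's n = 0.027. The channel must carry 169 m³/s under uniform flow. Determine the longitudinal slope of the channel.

S = 0.00686

Flow area A = b·y = 4.98 × 7.32 = 36.45 m². Wetted perimeter P = b + 2y = 4.98 + 2×7.32 = 19.62 m.
Hydraulic radius R = A/P = 36.45/19.62 = 1.858 m.
From Manning's equation, S = [nQ / (1 A R^(2/3))]² = [0.027 × 169 / (1 × 36.45 × 1.858^(2/3))]² = 0.00686.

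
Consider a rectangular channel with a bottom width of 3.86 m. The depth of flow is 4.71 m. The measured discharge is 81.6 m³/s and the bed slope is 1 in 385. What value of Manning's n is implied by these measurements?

Flow area A = b·y = 3.86 × 4.71 = 18.18 m². Wetted perimeter P = b + 2y = 3.86 + 2×4.71 = 13.28 m.
Hydraulic radius R = A/P = 18.18/13.28 = 1.369 m.
Rearranging Manning's equation: n = (1/Q) A R^(2/3) S^(1/2) = (1/81.6) × 18.18 × 1.369^(2/3) × √0.002597 = 0.014.

n = 0.014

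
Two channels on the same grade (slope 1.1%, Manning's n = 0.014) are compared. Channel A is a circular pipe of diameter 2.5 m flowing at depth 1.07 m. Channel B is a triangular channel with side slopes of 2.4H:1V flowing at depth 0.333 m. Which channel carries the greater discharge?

Channel A: For a circular section of diameter D = 2.5 m at depth y = 1.07 m, the central angle is θ = 2 arccos(1 − 2y/D) = 2.853 rad. Then A = (D²/8)(θ − sin θ) = 2.006 m² and P = Dθ/2 = 3.566 m. Hydraulic radius R = A/P = 2.006/3.566 = 0.5626 m. Q_A = (1/0.014)·2.006·0.5626^(2/3)·√0.011 = 10.24 m³/s.
Channel B: For a triangular section with side slope z = 2.4: A = zy² = 2.4×0.333² = 0.2661 m²; P = 2y√(1+z²) = 2×0.333×2.6 = 1.732 m. Hydraulic radius R = A/P = 0.2661/1.732 = 0.1537 m. Q_B = (1/0.014)·0.2661·0.1537^(2/3)·√0.011 = 0.5721 m³/s.
Q_A = 10.24 m³/s vs Q_B = 0.5721 m³/s, so channel A carries more.

channel A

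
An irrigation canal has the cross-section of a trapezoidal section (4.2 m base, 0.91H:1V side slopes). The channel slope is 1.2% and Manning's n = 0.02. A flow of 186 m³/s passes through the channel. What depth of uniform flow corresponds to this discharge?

y_n = 3.23 m

Manning's equation rearranged: A R^(2/3) = nQ / (1·√S) = 0.02 × 186 / (√0.012) = 33.96.
Try y = 3.61 m: A R^(2/3) = 41.96 — too large.
Try y = 3.23 m: A R^(2/3) = 33.91 — matches.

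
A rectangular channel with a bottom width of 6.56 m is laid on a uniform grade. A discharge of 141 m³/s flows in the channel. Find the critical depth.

For a rectangular channel, critical depth y_c = (q²/g)^(1/3) where q = Q/b = 141/6.56 = 21.49 m²/s.
So y_c = (21.49²/9.81)^(1/3) = 3.61 m.

y_c = 3.61 m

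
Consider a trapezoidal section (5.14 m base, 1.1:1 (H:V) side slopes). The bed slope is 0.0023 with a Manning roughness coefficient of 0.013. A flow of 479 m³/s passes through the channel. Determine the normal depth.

Manning's equation rearranged: A R^(2/3) = nQ / (1·√S) = 0.013 × 479 / (√0.0023) = 129.8.
At y = 7.16 m: A R^(2/3) = 215.9 — high.
At y = 4.58 m: A R^(2/3) = 85.53 — low.
At y = 5.62 m: A R^(2/3) = 129.8 — ≈ 129.8.

y_n = 5.62 m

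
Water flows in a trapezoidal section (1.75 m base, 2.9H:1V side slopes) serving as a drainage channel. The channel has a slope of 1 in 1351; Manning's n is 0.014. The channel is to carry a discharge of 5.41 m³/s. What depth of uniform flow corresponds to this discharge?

y_n = 0.929 m

Manning's equation rearranged: A R^(2/3) = nQ / (1·√S) = 0.014 × 5.41 / (√0.0007402) = 2.784.
Trying y = 1.11 m: A R^(2/3) = 4.115 — too large.
Trying y = 0.929 m: A R^(2/3) = 2.786 — ≈ 2.784.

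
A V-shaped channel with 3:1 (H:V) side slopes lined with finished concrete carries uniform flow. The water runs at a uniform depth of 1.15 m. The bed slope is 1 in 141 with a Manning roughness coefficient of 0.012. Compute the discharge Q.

For a triangular section with side slope z = 3: A = zy² = 3×1.15² = 3.967 m²; P = 2y√(1+z²) = 2×1.15×3.162 = 7.273 m.
Hydraulic radius R = A/P = 3.967/7.273 = 0.5455 m.
Manning's equation: Q = (1/n) A R^(2/3) S^(1/2) = (1/0.012) × 3.967 × 0.5455^(2/3) × 0.007092^(1/2) = 18.6 m³/s.

Q = 18.6 m³/s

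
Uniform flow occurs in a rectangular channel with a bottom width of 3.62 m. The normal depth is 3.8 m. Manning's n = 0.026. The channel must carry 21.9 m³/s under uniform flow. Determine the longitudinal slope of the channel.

Flow area A = b·y = 3.62 × 3.8 = 13.76 m². Wetted perimeter P = b + 2y = 3.62 + 2×3.8 = 11.22 m.
Hydraulic radius R = A/P = 13.76/11.22 = 1.226 m.
From Manning's equation, S = [nQ / (1 A R^(2/3))]² = [0.026 × 21.9 / (1 × 13.76 × 1.226^(2/3))]² = 0.00131.

S = 0.00131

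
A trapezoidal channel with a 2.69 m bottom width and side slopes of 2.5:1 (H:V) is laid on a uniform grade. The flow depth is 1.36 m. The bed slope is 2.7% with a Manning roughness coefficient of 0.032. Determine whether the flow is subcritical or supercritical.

supercritical

With bottom width b = 2.69 m and side slope z = 2.5: A = (b + zy)y = (2.69 + 2.5×1.36)×1.36 = 8.282 m²; P = b + 2y√(1+z²) = 2.69 + 2×1.36×2.693 = 10.01 m.
Hydraulic radius R = A/P = 8.282/10.01 = 0.8271 m.
V = (1/n) R^(2/3) √S = (1/0.032) × 0.8271^(2/3) × √0.027 = 4.524 m/s. Hydraulic depth D_h = A/T = 8.282/9.49 = 0.8728 m.
Froude number Fr = V/√(g·D_h) = 4.524/√(9.81×0.8728) = 1.55, which is greater than 1, so the flow is supercritical.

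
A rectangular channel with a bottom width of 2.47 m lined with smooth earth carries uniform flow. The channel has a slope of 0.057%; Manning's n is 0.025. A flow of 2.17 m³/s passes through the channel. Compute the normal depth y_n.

Manning's equation rearranged: A R^(2/3) = nQ / (1·√S) = 0.025 × 2.17 / (√0.00057) = 2.272.
Trying y = 0.872 m: A R^(2/3) = 1.377 — short.
Trying y = 1.57 m: A R^(2/3) = 3.032 — over.
Trying y = 1.26 m: A R^(2/3) = 2.272 — close enough.

y_n = 1.26 m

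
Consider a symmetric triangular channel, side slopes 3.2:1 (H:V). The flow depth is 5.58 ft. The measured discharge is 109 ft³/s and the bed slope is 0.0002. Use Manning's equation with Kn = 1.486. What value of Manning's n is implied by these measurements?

For a triangular section with side slope z = 3.2: A = zy² = 3.2×5.58² = 99.64 ft²; P = 2y√(1+z²) = 2×5.58×3.353 = 37.42 ft.
Hydraulic radius R = A/P = 99.64/37.42 = 2.663 ft.
Rearranging Manning's equation: n = (1.486/Q) A R^(2/3) S^(1/2) = (1.486/109) × 99.64 × 2.663^(2/3) × √0.0002 = 0.0369.

n = 0.0369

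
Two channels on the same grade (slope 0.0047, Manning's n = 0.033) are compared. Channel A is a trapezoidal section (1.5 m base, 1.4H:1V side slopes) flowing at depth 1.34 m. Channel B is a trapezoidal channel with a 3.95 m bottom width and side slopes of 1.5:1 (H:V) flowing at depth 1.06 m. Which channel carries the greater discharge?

channel B

Channel A: With bottom width b = 1.5 m and side slope z = 1.4: A = (b + zy)y = (1.5 + 1.4×1.34)×1.34 = 4.524 m²; P = b + 2y√(1+z²) = 1.5 + 2×1.34×1.72 = 6.111 m. Hydraulic radius R = A/P = 4.524/6.111 = 0.7403 m. Q_A = (1/0.033)·4.524·0.7403^(2/3)·√0.0047 = 7.691 m³/s.
Channel B: With bottom width b = 3.95 m and side slope z = 1.5: A = (b + zy)y = (3.95 + 1.5×1.06)×1.06 = 5.872 m²; P = b + 2y√(1+z²) = 3.95 + 2×1.06×1.803 = 7.772 m. Hydraulic radius R = A/P = 5.872/7.772 = 0.7556 m. Q_B = (1/0.033)·5.872·0.7556^(2/3)·√0.0047 = 10.12 m³/s.
Q_A = 7.691 m³/s vs Q_B = 10.12 m³/s, so channel B carries more.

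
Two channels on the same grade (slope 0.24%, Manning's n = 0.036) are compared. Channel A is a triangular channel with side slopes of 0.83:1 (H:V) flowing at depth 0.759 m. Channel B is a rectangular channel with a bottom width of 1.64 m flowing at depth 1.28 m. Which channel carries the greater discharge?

channel B

Channel A: For a triangular section with side slope z = 0.83: A = zy² = 0.83×0.759² = 0.4781 m²; P = 2y√(1+z²) = 2×0.759×1.3 = 1.973 m. Hydraulic radius R = A/P = 0.4781/1.973 = 0.2424 m. Q_A = (1/0.036)·0.4781·0.2424^(2/3)·√0.0024 = 0.2529 m³/s.
Channel B: Flow area A = b·y = 1.64 × 1.28 = 2.099 m². Wetted perimeter P = b + 2y = 1.64 + 2×1.28 = 4.2 m. Hydraulic radius R = A/P = 2.099/4.2 = 0.4998 m. Q_B = (1/0.036)·2.099·0.4998^(2/3)·√0.0024 = 1.799 m³/s.
Q_A = 0.2529 m³/s vs Q_B = 1.799 m³/s, so channel B carries more.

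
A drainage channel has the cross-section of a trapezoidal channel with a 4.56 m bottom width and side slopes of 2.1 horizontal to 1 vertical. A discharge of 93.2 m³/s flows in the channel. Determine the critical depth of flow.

At critical depth, Q² T / (g A³) = 1, i.e. A³/T = Q²/g = 93.2²/9.81 = 885.4.
At y = 2.88 m: A³/T = 1712 — high.
At y = 1.82 m: A³/T = 290.9 — low.
At y = 2.44 m: A³/T = 890.9 — close enough.

y_c = 2.44 m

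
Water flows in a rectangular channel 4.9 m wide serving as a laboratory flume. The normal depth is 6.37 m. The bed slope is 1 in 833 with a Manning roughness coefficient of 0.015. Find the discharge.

Flow area A = b·y = 4.9 × 6.37 = 31.21 m². Wetted perimeter P = b + 2y = 4.9 + 2×6.37 = 17.64 m.
Hydraulic radius R = A/P = 31.21/17.64 = 1.769 m.
Manning's equation: Q = (1/n) A R^(2/3) S^(1/2) = (1/0.015) × 31.21 × 1.769^(2/3) × 0.0012^(1/2) = 105 m³/s.

Q = 105 m³/s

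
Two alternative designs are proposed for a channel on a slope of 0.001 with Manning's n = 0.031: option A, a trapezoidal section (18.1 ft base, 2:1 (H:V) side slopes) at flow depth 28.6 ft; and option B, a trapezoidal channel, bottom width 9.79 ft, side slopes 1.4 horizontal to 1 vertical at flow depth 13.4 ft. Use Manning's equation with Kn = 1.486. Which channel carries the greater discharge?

channel A

Channel A: With bottom width b = 18.1 ft and side slope z = 2: A = (b + zy)y = (18.1 + 2×28.6)×28.6 = 2154 ft²; P = b + 2y√(1+z²) = 18.1 + 2×28.6×2.236 = 146 ft. Hydraulic radius R = A/P = 2154/146 = 14.75 ft. Q_A = (1.486/0.031)·2154·14.75^(2/3)·√0.001 = 19630 ft³/s.
Channel B: With bottom width b = 9.79 ft and side slope z = 1.4: A = (b + zy)y = (9.79 + 1.4×13.4)×13.4 = 382.6 ft²; P = b + 2y√(1+z²) = 9.79 + 2×13.4×1.72 = 55.9 ft. Hydraulic radius R = A/P = 382.6/55.9 = 6.844 ft. Q_B = (1.486/0.031)·382.6·6.844^(2/3)·√0.001 = 2090 ft³/s.
Q_A = 19630 ft³/s vs Q_B = 2090 ft³/s, so channel A carries more.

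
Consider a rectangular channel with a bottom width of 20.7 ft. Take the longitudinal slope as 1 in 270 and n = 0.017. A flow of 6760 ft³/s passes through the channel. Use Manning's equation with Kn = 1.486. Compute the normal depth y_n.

y_n = 17.6 ft

Manning's equation rearranged: A R^(2/3) = nQ / (1.486·√S) = 0.017 × 6760 / (1.486 × √0.003704) = 1271.
At y = 21.9 ft: A R^(2/3) = 1663 — too large.
At y = 17.6 ft: A R^(2/3) = 1271 — close enough.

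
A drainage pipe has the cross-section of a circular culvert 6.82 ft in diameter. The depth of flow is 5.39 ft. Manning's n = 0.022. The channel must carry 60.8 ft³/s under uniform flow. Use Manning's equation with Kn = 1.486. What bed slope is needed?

For a circular section of diameter D = 6.82 ft at depth y = 5.39 ft, the central angle is θ = 2 arccos(1 − 2y/D) = 4.381 rad. Then A = (D²/8)(θ − sin θ) = 30.97 ft² and P = Dθ/2 = 14.94 ft.
Hydraulic radius R = A/P = 30.97/14.94 = 2.073 ft.
From Manning's equation, S = [nQ / (1.486 A R^(2/3))]² = [0.022 × 60.8 / (1.486 × 30.97 × 2.073^(2/3))]² = 0.00032.

S = 0.00032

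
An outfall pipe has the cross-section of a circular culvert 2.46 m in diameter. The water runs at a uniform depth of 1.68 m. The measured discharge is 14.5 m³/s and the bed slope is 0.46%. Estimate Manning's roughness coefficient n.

For a circular section of diameter D = 2.46 m at depth y = 1.68 m, the central angle is θ = 2 arccos(1 − 2y/D) = 3.891 rad. Then A = (D²/8)(θ − sin θ) = 3.458 m² and P = Dθ/2 = 4.786 m.
Hydraulic radius R = A/P = 3.458/4.786 = 0.7226 m.
Rearranging Manning's equation: n = (1/Q) A R^(2/3) S^(1/2) = (1/14.5) × 3.458 × 0.7226^(2/3) × √0.0046 = 0.013.

n = 0.013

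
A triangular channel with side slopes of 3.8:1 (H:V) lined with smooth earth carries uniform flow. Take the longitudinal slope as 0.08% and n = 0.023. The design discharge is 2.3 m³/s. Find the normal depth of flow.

Manning's equation rearranged: A R^(2/3) = nQ / (1·√S) = 0.023 × 2.3 / (√0.0008) = 1.87.
Trying y = 0.627 m: A R^(2/3) = 0.6742 — short.
Trying y = 1.02 m: A R^(2/3) = 2.468 — over.
Trying y = 0.919 m: A R^(2/3) = 1.869 — ≈ 1.87.

y_n = 0.919 m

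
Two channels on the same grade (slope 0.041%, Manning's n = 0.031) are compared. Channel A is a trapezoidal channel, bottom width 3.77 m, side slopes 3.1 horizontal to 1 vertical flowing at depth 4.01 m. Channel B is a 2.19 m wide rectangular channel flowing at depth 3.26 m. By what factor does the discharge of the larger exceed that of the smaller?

17.4

Channel A: With bottom width b = 3.77 m and side slope z = 3.1: A = (b + zy)y = (3.77 + 3.1×4.01)×4.01 = 64.97 m²; P = b + 2y√(1+z²) = 3.77 + 2×4.01×3.257 = 29.89 m. Hydraulic radius R = A/P = 64.97/29.89 = 2.173 m. Q_A = (1/0.031)·64.97·2.173^(2/3)·√0.00041 = 71.2 m³/s.
Channel B: Flow area A = b·y = 2.19 × 3.26 = 7.139 m². Wetted perimeter P = b + 2y = 2.19 + 2×3.26 = 8.71 m. Hydraulic radius R = A/P = 7.139/8.71 = 0.8197 m. Q_B = (1/0.031)·7.139·0.8197^(2/3)·√0.00041 = 4.084 m³/s.
The larger discharge is 71.2 m³/s and the smaller is 4.084 m³/s; the ratio is 17.4.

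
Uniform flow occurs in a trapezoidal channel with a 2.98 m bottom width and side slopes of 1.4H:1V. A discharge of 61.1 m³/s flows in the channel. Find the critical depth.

y_c = 2.43 m

At critical depth, Q² T / (g A³) = 1, i.e. A³/T = Q²/g = 61.1²/9.81 = 380.6.
At y = 1.82 m: A³/T = 126.1 — short.
At y = 2.72 m: A³/T = 594 — over.
At y = 2.43 m: A³/T = 381.2 — close enough.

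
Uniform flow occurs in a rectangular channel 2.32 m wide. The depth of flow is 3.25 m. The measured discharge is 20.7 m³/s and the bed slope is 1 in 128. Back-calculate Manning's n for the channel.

n = 0.029

Flow area A = b·y = 2.32 × 3.25 = 7.54 m². Wetted perimeter P = b + 2y = 2.32 + 2×3.25 = 8.82 m.
Hydraulic radius R = A/P = 7.54/8.82 = 0.8549 m.
Rearranging Manning's equation: n = (1/Q) A R^(2/3) S^(1/2) = (1/20.7) × 7.54 × 0.8549^(2/3) × √0.007812 = 0.029.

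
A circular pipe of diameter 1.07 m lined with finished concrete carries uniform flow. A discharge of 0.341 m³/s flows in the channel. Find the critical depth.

y_c = 0.321 m

At critical depth, Q² T / (g A³) = 1, i.e. A³/T = Q²/g = 0.341²/9.81 = 0.01185.
Trying y = 0.251 m: A³/T = 0.004574 — short.
Trying y = 0.358 m: A³/T = 0.01817 — over.
Trying y = 0.321 m: A³/T = 0.01191 — matches.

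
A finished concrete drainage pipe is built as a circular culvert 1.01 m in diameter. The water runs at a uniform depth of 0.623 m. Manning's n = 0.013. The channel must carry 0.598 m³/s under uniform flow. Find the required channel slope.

S = 0.0012

For a circular section of diameter D = 1.01 m at depth y = 0.623 m, the central angle is θ = 2 arccos(1 − 2y/D) = 3.613 rad. Then A = (D²/8)(θ − sin θ) = 0.5187 m² and P = Dθ/2 = 1.825 m.
Hydraulic radius R = A/P = 0.5187/1.825 = 0.2843 m.
From Manning's equation, S = [nQ / (1 A R^(2/3))]² = [0.013 × 0.598 / (1 × 0.5187 × 0.2843^(2/3))]² = 0.0012.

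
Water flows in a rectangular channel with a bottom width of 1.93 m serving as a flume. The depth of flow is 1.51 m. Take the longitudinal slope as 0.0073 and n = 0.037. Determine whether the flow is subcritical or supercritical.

Flow area A = b·y = 1.93 × 1.51 = 2.914 m². Wetted perimeter P = b + 2y = 1.93 + 2×1.51 = 4.95 m.
Hydraulic radius R = A/P = 2.914/4.95 = 0.5887 m.
V = (1/n) R^(2/3) √S = (1/0.037) × 0.5887^(2/3) × √0.0073 = 1.622 m/s. Hydraulic depth D_h = A/T = 2.914/1.93 = 1.51 m.
Froude number Fr = V/√(g·D_h) = 1.622/√(9.81×1.51) = 0.421, which is less than 1, so the flow is subcritical.

subcritical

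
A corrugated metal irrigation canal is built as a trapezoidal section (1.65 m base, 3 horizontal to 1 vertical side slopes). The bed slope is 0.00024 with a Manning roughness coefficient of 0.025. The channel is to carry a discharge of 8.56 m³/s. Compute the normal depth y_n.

y_n = 1.88 m

Manning's equation rearranged: A R^(2/3) = nQ / (1·√S) = 0.025 × 8.56 / (√0.00024) = 13.81.
At y = 1.62 m: A R^(2/3) = 9.733 — too small.
At y = 2.17 m: A R^(2/3) = 19.46 — too large.
At y = 1.88 m: A R^(2/3) = 13.82 — close enough.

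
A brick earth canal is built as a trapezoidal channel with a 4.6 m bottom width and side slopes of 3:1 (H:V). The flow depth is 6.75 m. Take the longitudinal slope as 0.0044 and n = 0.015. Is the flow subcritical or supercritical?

With bottom width b = 4.6 m and side slope z = 3: A = (b + zy)y = (4.6 + 3×6.75)×6.75 = 167.7 m²; P = b + 2y√(1+z²) = 4.6 + 2×6.75×3.162 = 47.29 m.
Hydraulic radius R = A/P = 167.7/47.29 = 3.547 m.
V = (1/n) R^(2/3) √S = (1/0.015) × 3.547^(2/3) × √0.0044 = 10.29 m/s. Hydraulic depth D_h = A/T = 167.7/45.1 = 3.719 m.
Froude number Fr = V/√(g·D_h) = 10.29/√(9.81×3.719) = 1.7, which is greater than 1, so the flow is supercritical.

supercritical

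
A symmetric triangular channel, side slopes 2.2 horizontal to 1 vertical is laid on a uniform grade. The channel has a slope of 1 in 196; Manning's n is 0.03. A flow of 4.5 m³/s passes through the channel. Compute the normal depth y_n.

y_n = 1.15 m

Manning's equation rearranged: A R^(2/3) = nQ / (1·√S) = 0.03 × 4.5 / (√0.005102) = 1.89.
Try y = 1.45 m: A R^(2/3) = 3.506 — high.
Try y = 0.909 m: A R^(2/3) = 1.009 — low.
Try y = 1.15 m: A R^(2/3) = 1.89 — close enough.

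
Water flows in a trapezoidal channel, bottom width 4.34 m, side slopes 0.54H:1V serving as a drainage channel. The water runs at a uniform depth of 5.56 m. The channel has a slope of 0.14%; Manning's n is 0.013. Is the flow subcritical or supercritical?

With bottom width b = 4.34 m and side slope z = 0.54: A = (b + zy)y = (4.34 + 0.54×5.56)×5.56 = 40.82 m²; P = b + 2y√(1+z²) = 4.34 + 2×5.56×1.136 = 16.98 m.
Hydraulic radius R = A/P = 40.82/16.98 = 2.405 m.
V = (1/n) R^(2/3) √S = (1/0.013) × 2.405^(2/3) × √0.0014 = 5.166 m/s. Hydraulic depth D_h = A/T = 40.82/10.34 = 3.946 m.
Froude number Fr = V/√(g·D_h) = 5.166/√(9.81×3.946) = 0.83, which is less than 1, so the flow is subcritical.

subcritical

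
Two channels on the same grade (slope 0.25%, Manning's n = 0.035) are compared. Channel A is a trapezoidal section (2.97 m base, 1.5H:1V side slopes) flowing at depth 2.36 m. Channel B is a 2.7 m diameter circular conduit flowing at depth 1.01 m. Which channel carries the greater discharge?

channel A

Channel A: With bottom width b = 2.97 m and side slope z = 1.5: A = (b + zy)y = (2.97 + 1.5×2.36)×2.36 = 15.36 m²; P = b + 2y√(1+z²) = 2.97 + 2×2.36×1.803 = 11.48 m. Hydraulic radius R = A/P = 15.36/11.48 = 1.338 m. Q_A = (1/0.035)·15.36·1.338^(2/3)·√0.0025 = 26.66 m³/s.
Channel B: For a circular section of diameter D = 2.7 m at depth y = 1.01 m, the central angle is θ = 2 arccos(1 − 2y/D) = 2.632 rad. Then A = (D²/8)(θ − sin θ) = 1.955 m² and P = Dθ/2 = 3.554 m. Hydraulic radius R = A/P = 1.955/3.554 = 0.55 m. Q_B = (1/0.035)·1.955·0.55^(2/3)·√0.0025 = 1.874 m³/s.
Q_A = 26.66 m³/s vs Q_B = 1.874 m³/s, so channel A carries more.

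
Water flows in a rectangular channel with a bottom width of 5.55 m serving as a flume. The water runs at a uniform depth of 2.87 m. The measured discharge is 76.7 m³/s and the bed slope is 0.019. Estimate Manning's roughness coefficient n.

Flow area A = b·y = 5.55 × 2.87 = 15.93 m². Wetted perimeter P = b + 2y = 5.55 + 2×2.87 = 11.29 m.
Hydraulic radius R = A/P = 15.93/11.29 = 1.411 m.
Rearranging Manning's equation: n = (1/Q) A R^(2/3) S^(1/2) = (1/76.7) × 15.93 × 1.411^(2/3) × √0.019 = 0.036.

n = 0.036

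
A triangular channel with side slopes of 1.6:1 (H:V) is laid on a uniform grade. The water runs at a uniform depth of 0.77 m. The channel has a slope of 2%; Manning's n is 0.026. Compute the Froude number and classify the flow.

For a triangular section with side slope z = 1.6: A = zy² = 1.6×0.77² = 0.9486 m²; P = 2y√(1+z²) = 2×0.77×1.887 = 2.906 m.
Hydraulic radius R = A/P = 0.9486/2.906 = 0.3265 m.
V = (1/n) R^(2/3) √S = (1/0.026) × 0.3265^(2/3) × √0.02 = 2.579 m/s. Hydraulic depth D_h = A/T = 0.9486/2.464 = 0.385 m.
Froude number Fr = V/√(g·D_h) = 2.579/√(9.81×0.385) = 1.33, which is greater than 1, so the flow is supercritical.

supercritical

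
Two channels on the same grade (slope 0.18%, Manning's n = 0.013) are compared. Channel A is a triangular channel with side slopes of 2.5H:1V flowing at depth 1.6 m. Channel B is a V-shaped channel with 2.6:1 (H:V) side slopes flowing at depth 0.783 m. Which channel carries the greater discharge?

channel A

Channel A: For a triangular section with side slope z = 2.5: A = zy² = 2.5×1.6² = 6.4 m²; P = 2y√(1+z²) = 2×1.6×2.693 = 8.616 m. Hydraulic radius R = A/P = 6.4/8.616 = 0.7428 m. Q_A = (1/0.013)·6.4·0.7428^(2/3)·√0.0018 = 17.13 m³/s.
Channel B: For a triangular section with side slope z = 2.6: A = zy² = 2.6×0.783² = 1.594 m²; P = 2y√(1+z²) = 2×0.783×2.786 = 4.362 m. Hydraulic radius R = A/P = 1.594/4.362 = 0.3654 m. Q_B = (1/0.013)·1.594·0.3654^(2/3)·√0.0018 = 2.659 m³/s.
Q_A = 17.13 m³/s vs Q_B = 2.659 m³/s, so channel A carries more.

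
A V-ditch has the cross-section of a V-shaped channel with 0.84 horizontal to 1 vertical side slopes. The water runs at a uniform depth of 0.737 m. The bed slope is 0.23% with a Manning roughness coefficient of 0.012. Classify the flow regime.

subcritical

For a triangular section with side slope z = 0.84: A = zy² = 0.84×0.737² = 0.4563 m²; P = 2y√(1+z²) = 2×0.737×1.306 = 1.925 m.
Hydraulic radius R = A/P = 0.4563/1.925 = 0.237 m.
V = (1/n) R^(2/3) √S = (1/0.012) × 0.237^(2/3) × √0.0023 = 1.531 m/s. Hydraulic depth D_h = A/T = 0.4563/1.238 = 0.3685 m.
Froude number Fr = V/√(g·D_h) = 1.531/√(9.81×0.3685) = 0.805, which is less than 1, so the flow is subcritical.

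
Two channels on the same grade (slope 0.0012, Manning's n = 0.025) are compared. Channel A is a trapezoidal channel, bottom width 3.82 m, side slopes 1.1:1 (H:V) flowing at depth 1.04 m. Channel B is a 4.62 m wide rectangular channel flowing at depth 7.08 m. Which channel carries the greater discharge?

Channel A: With bottom width b = 3.82 m and side slope z = 1.1: A = (b + zy)y = (3.82 + 1.1×1.04)×1.04 = 5.163 m²; P = b + 2y√(1+z²) = 3.82 + 2×1.04×1.487 = 6.912 m. Hydraulic radius R = A/P = 5.163/6.912 = 0.7469 m. Q_A = (1/0.025)·5.163·0.7469^(2/3)·√0.0012 = 5.889 m³/s.
Channel B: Flow area A = b·y = 4.62 × 7.08 = 32.71 m². Wetted perimeter P = b + 2y = 4.62 + 2×7.08 = 18.78 m. Hydraulic radius R = A/P = 32.71/18.78 = 1.742 m. Q_B = (1/0.025)·32.71·1.742^(2/3)·√0.0012 = 65.61 m³/s.
Q_A = 5.889 m³/s vs Q_B = 65.61 m³/s, so channel B carries more.

channel B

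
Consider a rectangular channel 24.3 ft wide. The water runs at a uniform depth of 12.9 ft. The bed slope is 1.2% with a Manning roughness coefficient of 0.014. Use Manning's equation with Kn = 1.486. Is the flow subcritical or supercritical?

supercritical

Flow area A = b·y = 24.3 × 12.9 = 313.5 ft². Wetted perimeter P = b + 2y = 24.3 + 2×12.9 = 50.1 ft.
Hydraulic radius R = A/P = 313.5/50.1 = 6.257 ft.
V = (1.486/n) R^(2/3) √S = (1.486/0.014) × 6.257^(2/3) × √0.012 = 39.48 ft/s. Hydraulic depth D_h = A/T = 313.5/24.3 = 12.9 ft.
Froude number Fr = V/√(g·D_h) = 39.48/√(32.2×12.9) = 1.94, which is greater than 1, so the flow is supercritical.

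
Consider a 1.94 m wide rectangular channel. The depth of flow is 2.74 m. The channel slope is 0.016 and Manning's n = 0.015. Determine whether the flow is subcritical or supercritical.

supercritical

Flow area A = b·y = 1.94 × 2.74 = 5.316 m². Wetted perimeter P = b + 2y = 1.94 + 2×2.74 = 7.42 m.
Hydraulic radius R = A/P = 5.316/7.42 = 0.7164 m.
V = (1/n) R^(2/3) √S = (1/0.015) × 0.7164^(2/3) × √0.016 = 6.752 m/s. Hydraulic depth D_h = A/T = 5.316/1.94 = 2.74 m.
Froude number Fr = V/√(g·D_h) = 6.752/√(9.81×2.74) = 1.3, which is greater than 1, so the flow is supercritical.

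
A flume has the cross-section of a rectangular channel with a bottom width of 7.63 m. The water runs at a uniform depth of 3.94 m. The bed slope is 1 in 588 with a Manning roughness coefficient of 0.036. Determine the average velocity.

Flow area A = b·y = 7.63 × 3.94 = 30.06 m². Wetted perimeter P = b + 2y = 7.63 + 2×3.94 = 15.51 m.
Hydraulic radius R = A/P = 30.06/15.51 = 1.938 m.
From Manning's equation, V = (1/n) R^(2/3) S^(1/2) = (1/0.036) × 1.938^(2/3) × 0.001701^(1/2) = 1.78 m/s.

V = 1.78 m/s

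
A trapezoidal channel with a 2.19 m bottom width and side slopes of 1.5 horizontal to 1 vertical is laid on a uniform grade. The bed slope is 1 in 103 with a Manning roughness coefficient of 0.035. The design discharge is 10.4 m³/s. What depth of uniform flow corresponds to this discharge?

y_n = 1.17 m

Manning's equation rearranged: A R^(2/3) = nQ / (1·√S) = 0.035 × 10.4 / (√0.009709) = 3.694.
Trying y = 0.957 m: A R^(2/3) = 2.51 — short.
Trying y = 1.17 m: A R^(2/3) = 3.709 — close enough.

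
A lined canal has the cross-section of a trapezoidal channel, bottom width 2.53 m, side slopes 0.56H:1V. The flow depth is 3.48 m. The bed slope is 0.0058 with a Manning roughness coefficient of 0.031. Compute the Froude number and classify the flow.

With bottom width b = 2.53 m and side slope z = 0.56: A = (b + zy)y = (2.53 + 0.56×3.48)×3.48 = 15.59 m²; P = b + 2y√(1+z²) = 2.53 + 2×3.48×1.146 = 10.51 m.
Hydraulic radius R = A/P = 15.59/10.51 = 1.483 m.
V = (1/n) R^(2/3) √S = (1/0.031) × 1.483^(2/3) × √0.0058 = 3.195 m/s. Hydraulic depth D_h = A/T = 15.59/6.428 = 2.425 m.
Froude number Fr = V/√(g·D_h) = 3.195/√(9.81×2.425) = 0.655, which is less than 1, so the flow is subcritical.

subcritical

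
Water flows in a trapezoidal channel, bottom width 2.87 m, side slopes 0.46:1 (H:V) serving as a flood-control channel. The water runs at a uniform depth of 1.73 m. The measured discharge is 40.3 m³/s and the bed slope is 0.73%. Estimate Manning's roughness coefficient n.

With bottom width b = 2.87 m and side slope z = 0.46: A = (b + zy)y = (2.87 + 0.46×1.73)×1.73 = 6.342 m²; P = b + 2y√(1+z²) = 2.87 + 2×1.73×1.101 = 6.679 m.
Hydraulic radius R = A/P = 6.342/6.679 = 0.9496 m.
Rearranging Manning's equation: n = (1/Q) A R^(2/3) S^(1/2) = (1/40.3) × 6.342 × 0.9496^(2/3) × √0.0073 = 0.013.

n = 0.013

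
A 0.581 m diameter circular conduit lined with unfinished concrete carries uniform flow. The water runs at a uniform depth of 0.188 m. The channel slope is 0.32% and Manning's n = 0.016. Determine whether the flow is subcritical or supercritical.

For a circular section of diameter D = 0.581 m at depth y = 0.188 m, the central angle is θ = 2 arccos(1 − 2y/D) = 2.42 rad. Then A = (D²/8)(θ − sin θ) = 0.07427 m² and P = Dθ/2 = 0.7031 m.
Hydraulic radius R = A/P = 0.07427/0.7031 = 0.1056 m.
V = (1/n) R^(2/3) √S = (1/0.016) × 0.1056^(2/3) × √0.0032 = 0.79 m/s. Hydraulic depth D_h = A/T = 0.07427/0.5436 = 0.1366 m.
Froude number Fr = V/√(g·D_h) = 0.79/√(9.81×0.1366) = 0.682, which is less than 1, so the flow is subcritical.

subcritical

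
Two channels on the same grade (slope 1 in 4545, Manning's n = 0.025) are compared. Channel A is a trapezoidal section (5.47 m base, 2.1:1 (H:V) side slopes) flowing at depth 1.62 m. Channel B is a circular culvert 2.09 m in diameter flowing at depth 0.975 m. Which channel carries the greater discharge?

Channel A: With bottom width b = 5.47 m and side slope z = 2.1: A = (b + zy)y = (5.47 + 2.1×1.62)×1.62 = 14.37 m²; P = b + 2y√(1+z²) = 5.47 + 2×1.62×2.326 = 13.01 m. Hydraulic radius R = A/P = 14.37/13.01 = 1.105 m. Q_A = (1/0.025)·14.37·1.105^(2/3)·√0.00022 = 9.115 m³/s.
Channel B: For a circular section of diameter D = 2.09 m at depth y = 0.975 m, the central angle is θ = 2 arccos(1 − 2y/D) = 3.008 rad. Then A = (D²/8)(θ − sin θ) = 1.569 m² and P = Dθ/2 = 3.143 m. Hydraulic radius R = A/P = 1.569/3.143 = 0.4993 m. Q_B = (1/0.025)·1.569·0.4993^(2/3)·√0.00022 = 0.5859 m³/s.
Q_A = 9.115 m³/s vs Q_B = 0.5859 m³/s, so channel A carries more.

channel A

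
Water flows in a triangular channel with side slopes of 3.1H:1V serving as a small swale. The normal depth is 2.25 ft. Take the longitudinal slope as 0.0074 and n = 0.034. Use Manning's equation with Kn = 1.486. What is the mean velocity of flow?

For a triangular section with side slope z = 3.1: A = zy² = 3.1×2.25² = 15.69 ft²; P = 2y√(1+z²) = 2×2.25×3.257 = 14.66 ft.
Hydraulic radius R = A/P = 15.69/14.66 = 1.071 ft.
From Manning's equation, V = (1.486/n) R^(2/3) S^(1/2) = (1.486/0.034) × 1.071^(2/3) × 0.0074^(1/2) = 3.93 ft/s.

V = 3.93 ft/s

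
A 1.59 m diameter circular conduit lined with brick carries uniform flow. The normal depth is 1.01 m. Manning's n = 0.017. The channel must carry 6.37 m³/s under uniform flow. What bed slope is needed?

For a circular section of diameter D = 1.59 m at depth y = 1.01 m, the central angle is θ = 2 arccos(1 − 2y/D) = 3.689 rad. Then A = (D²/8)(θ − sin θ) = 1.33 m² and P = Dθ/2 = 2.933 m.
Hydraulic radius R = A/P = 1.33/2.933 = 0.4536 m.
From Manning's equation, S = [nQ / (1 A R^(2/3))]² = [0.017 × 6.37 / (1 × 1.33 × 0.4536^(2/3))]² = 0.019.

S = 0.019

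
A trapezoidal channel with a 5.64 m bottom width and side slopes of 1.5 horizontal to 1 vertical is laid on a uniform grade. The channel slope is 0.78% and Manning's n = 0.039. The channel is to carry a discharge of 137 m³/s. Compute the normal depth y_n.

y_n = 3.45 m

Manning's equation rearranged: A R^(2/3) = nQ / (1·√S) = 0.039 × 137 / (√0.0078) = 60.5.
Trying y = 4.28 m: A R^(2/3) = 93.8 — too large.
Trying y = 3.45 m: A R^(2/3) = 60.48 — ≈ 60.5.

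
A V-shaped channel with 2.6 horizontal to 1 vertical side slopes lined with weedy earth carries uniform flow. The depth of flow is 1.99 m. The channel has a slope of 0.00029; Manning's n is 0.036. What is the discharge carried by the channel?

For a triangular section with side slope z = 2.6: A = zy² = 2.6×1.99² = 10.3 m²; P = 2y√(1+z²) = 2×1.99×2.786 = 11.09 m.
Hydraulic radius R = A/P = 10.3/11.09 = 0.9287 m.
Manning's equation: Q = (1/n) A R^(2/3) S^(1/2) = (1/0.036) × 10.3 × 0.9287^(2/3) × 0.00029^(1/2) = 4.64 m³/s.

Q = 4.64 m³/s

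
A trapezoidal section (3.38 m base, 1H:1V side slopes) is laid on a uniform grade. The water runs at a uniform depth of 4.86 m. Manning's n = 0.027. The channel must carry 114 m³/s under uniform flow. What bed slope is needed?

S = 0.0019

With bottom width b = 3.38 m and side slope z = 1: A = (b + zy)y = (3.38 + 1×4.86)×4.86 = 40.05 m²; P = b + 2y√(1+z²) = 3.38 + 2×4.86×1.414 = 17.13 m.
Hydraulic radius R = A/P = 40.05/17.13 = 2.338 m.
From Manning's equation, S = [nQ / (1 A R^(2/3))]² = [0.027 × 114 / (1 × 40.05 × 2.338^(2/3))]² = 0.0019.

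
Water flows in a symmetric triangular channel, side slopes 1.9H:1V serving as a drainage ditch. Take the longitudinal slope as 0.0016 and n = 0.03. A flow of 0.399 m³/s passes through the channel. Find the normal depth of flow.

y_n = 0.613 m

Manning's equation rearranged: A R^(2/3) = nQ / (1·√S) = 0.03 × 0.399 / (√0.0016) = 0.2992.
Trying y = 0.542 m: A R^(2/3) = 0.2154 — short.
Trying y = 0.777 m: A R^(2/3) = 0.5629 — over.
Trying y = 0.613 m: A R^(2/3) = 0.2992 — close enough.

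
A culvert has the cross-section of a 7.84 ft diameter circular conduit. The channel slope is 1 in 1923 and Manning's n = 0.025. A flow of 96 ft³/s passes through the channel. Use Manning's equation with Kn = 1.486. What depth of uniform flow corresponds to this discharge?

y_n = 6.02 ft

Manning's equation rearranged: A R^(2/3) = nQ / (1.486·√S) = 0.025 × 96 / (1.486 × √0.00052) = 70.82.
Trying y = 7.29 ft: A R^(2/3) = 81.29 — high.
Trying y = 6.02 ft: A R^(2/3) = 70.81 — ≈ 70.82.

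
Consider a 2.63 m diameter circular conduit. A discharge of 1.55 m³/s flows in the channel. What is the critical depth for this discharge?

At critical depth, Q² T / (g A³) = 1, i.e. A³/T = Q²/g = 1.55²/9.81 = 0.2449.
Try y = 0.423 m: A³/T = 0.09348 — too small.
Try y = 0.62 m: A³/T = 0.4183 — too large.
Try y = 0.541 m: A³/T = 0.2455 — ≈ 0.2449.

y_c = 0.541 m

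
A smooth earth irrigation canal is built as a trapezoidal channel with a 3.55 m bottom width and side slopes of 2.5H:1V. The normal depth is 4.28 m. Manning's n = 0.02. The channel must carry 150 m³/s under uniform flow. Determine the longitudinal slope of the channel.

S = 0.0008

With bottom width b = 3.55 m and side slope z = 2.5: A = (b + zy)y = (3.55 + 2.5×4.28)×4.28 = 60.99 m²; P = b + 2y√(1+z²) = 3.55 + 2×4.28×2.693 = 26.6 m.
Hydraulic radius R = A/P = 60.99/26.6 = 2.293 m.
From Manning's equation, S = [nQ / (1 A R^(2/3))]² = [0.02 × 150 / (1 × 60.99 × 2.293^(2/3))]² = 0.0008.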